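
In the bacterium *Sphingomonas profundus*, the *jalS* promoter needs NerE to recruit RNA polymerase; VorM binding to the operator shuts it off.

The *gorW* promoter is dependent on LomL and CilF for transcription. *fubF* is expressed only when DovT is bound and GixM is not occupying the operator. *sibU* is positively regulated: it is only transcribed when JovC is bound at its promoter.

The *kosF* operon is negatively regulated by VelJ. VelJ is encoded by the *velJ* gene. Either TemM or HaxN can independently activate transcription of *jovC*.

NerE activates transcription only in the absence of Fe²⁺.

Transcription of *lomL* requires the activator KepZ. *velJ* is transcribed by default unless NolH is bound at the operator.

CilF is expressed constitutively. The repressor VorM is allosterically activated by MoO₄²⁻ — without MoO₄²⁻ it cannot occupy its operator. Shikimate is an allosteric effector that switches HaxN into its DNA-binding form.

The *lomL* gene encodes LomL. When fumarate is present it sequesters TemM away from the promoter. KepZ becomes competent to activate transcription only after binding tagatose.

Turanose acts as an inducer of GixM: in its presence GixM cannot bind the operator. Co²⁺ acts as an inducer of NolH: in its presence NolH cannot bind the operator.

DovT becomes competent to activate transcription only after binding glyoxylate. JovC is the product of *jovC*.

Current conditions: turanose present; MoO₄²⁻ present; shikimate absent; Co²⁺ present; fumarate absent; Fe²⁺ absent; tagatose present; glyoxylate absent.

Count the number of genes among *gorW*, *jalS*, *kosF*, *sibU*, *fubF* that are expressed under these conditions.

2

Tagatose is present, so KepZ is active.
No repressor is bound and KepZ is active, so *lomL* is transcribed.
So LomL is produced and active.
CilF is produced constitutively and is active.
No repressor is bound and LomL and CilF are active, so *gorW* is transcribed.
→ *gorW* is ON.
Fe²⁺ is absent, so NerE is active.
MoO₄²⁻ is present, so VorM is active.
With repressor VorM bound, *jalS* is not transcribed.
→ *jalS* is OFF.
Co²⁺ is present, so NolH is inactive.
With no repressor bound, *velJ* is transcribed.
So VelJ is produced and active.
With repressor VelJ bound, *kosF* is not transcribed.
→ *kosF* is OFF.
Fumarate is absent, so TemM is active.
Shikimate is absent, so HaxN is inactive.
Activator TemM is present, so *jovC* is transcribed.
So JovC is produced and active.
No repressor is bound and JovC is active, so *sibU* is transcribed.
→ *sibU* is ON.
Turanose is present, so GixM is inactive.
Glyoxylate is absent, so DovT is inactive.
Required activator DovT is absent, so *fubF* is not transcribed.
→ *fubF* is OFF.
2 of the 5 genes are transcribed.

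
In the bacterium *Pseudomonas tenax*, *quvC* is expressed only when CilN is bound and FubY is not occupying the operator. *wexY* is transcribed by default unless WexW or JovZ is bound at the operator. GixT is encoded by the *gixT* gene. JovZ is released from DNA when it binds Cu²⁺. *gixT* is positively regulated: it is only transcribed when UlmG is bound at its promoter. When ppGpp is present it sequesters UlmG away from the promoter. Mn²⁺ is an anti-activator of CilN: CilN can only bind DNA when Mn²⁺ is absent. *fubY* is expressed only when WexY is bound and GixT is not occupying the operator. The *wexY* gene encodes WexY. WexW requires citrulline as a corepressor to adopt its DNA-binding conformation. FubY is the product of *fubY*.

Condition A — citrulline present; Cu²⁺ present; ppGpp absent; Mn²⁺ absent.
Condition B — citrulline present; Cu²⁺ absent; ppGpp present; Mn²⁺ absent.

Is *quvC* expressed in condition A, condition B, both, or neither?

both

Condition A:
Citrulline is present, so WexW is active.
Cu²⁺ is present, so JovZ is inactive.
With repressor WexW bound, *wexY* is not transcribed.
So WexY is not produced.
ppGpp is absent, so UlmG is active.
No repressor is bound and UlmG is active, so *gixT* is transcribed.
So GixT is produced and active.
With repressor GixT bound, *fubY* is not transcribed.
So FubY is not produced.
Mn²⁺ is absent, so CilN is active.
No repressor is bound and CilN is active, so *quvC* is transcribed.
→ *quvC* is ON in A.
Condition B:
Citrulline is present, so WexW is active.
Cu²⁺ is absent, so JovZ is active.
With repressor WexW bound, *wexY* is not transcribed.
So WexY is not produced.
ppGpp is present, so UlmG is inactive.
Required activator UlmG is absent, so *gixT* is not transcribed.
So GixT is not produced.
Required activator WexY is absent, so *fubY* is not transcribed.
So FubY is not produced.
Mn²⁺ is absent, so CilN is active.
No repressor is bound and CilN is active, so *quvC* is transcribed.
→ *quvC* is ON in B.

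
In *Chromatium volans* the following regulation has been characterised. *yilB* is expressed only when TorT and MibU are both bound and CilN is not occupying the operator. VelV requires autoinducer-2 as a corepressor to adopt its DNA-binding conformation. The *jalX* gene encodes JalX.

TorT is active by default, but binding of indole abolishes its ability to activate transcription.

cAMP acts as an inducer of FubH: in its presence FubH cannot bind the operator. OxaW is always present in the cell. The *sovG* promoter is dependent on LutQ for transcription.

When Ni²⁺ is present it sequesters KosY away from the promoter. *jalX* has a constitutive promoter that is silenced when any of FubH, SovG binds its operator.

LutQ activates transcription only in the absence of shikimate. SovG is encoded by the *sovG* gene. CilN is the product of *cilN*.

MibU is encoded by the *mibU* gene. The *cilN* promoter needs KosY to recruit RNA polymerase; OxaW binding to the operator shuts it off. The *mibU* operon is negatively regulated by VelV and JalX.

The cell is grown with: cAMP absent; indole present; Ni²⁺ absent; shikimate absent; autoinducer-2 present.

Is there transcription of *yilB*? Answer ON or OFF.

Indole is present, so TorT is inactive.
Ni²⁺ is absent, so KosY is active.
OxaW is produced constitutively and is active.
With repressor OxaW bound, *cilN* is not transcribed.
So CilN is not produced.
Autoinducer-2 is present, so VelV is active.
cAMP is absent, so FubH is active.
Shikimate is absent, so LutQ is active.
No repressor is bound and LutQ is active, so *sovG* is transcribed.
So SovG is produced and active.
With repressor FubH bound, *jalX* is not transcribed.
So JalX is not produced.
With repressor VelV bound, *mibU* is not transcribed.
So MibU is not produced.
Required activator TorT is absent, so *yilB* is not transcribed.

OFF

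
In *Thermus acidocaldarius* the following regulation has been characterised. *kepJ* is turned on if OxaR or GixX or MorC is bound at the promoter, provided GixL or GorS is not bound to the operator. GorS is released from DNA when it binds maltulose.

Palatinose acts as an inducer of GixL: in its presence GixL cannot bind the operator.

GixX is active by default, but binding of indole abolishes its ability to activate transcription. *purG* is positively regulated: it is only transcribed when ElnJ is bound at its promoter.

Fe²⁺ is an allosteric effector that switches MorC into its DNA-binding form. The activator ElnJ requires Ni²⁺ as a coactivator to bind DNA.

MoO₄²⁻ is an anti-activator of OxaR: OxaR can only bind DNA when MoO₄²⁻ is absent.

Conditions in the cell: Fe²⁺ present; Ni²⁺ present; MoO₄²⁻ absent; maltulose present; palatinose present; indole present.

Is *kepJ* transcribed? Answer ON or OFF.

ON

MoO₄²⁻ is absent, so OxaR is active.
Indole is present, so GixX is inactive.
Palatinose is present, so GixL is inactive.
Fe²⁺ is present, so MorC is active.
Maltulose is present, so GorS is inactive.
Activator OxaR is present, so *kepJ* is transcribed.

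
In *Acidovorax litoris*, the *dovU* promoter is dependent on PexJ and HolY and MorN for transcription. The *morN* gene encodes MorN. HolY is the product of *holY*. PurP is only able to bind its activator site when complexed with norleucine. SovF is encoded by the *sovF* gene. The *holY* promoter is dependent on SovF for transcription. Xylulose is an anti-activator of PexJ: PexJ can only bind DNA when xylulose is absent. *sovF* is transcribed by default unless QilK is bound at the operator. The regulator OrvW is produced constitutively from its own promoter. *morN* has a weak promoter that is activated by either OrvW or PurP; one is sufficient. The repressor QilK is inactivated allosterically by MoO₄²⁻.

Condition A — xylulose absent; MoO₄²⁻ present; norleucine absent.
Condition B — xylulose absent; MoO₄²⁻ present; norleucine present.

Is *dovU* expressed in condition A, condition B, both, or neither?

Condition A:
Xylulose is absent, so PexJ is active.
MoO₄²⁻ is present, so QilK is inactive.
With no repressor bound, *sovF* is transcribed.
So SovF is produced and active.
No repressor is bound and SovF is active, so *holY* is transcribed.
So HolY is produced and active.
OrvW is produced constitutively and is active.
Norleucine is absent, so PurP is inactive.
Activator OrvW is present, so *morN* is transcribed.
So MorN is produced and active.
No repressor is bound and PexJ and HolY and MorN are active, so *dovU* is transcribed.
→ *dovU* is ON in A.
Condition B:
Xylulose is absent, so PexJ is active.
MoO₄²⁻ is present, so QilK is inactive.
With no repressor bound, *sovF* is transcribed.
So SovF is produced and active.
No repressor is bound and SovF is active, so *holY* is transcribed.
So HolY is produced and active.
OrvW is produced constitutively and is active.
Norleucine is present, so PurP is active.
Activator OrvW is present, so *morN* is transcribed.
So MorN is produced and active.
No repressor is bound and PexJ and HolY and MorN are active, so *dovU* is transcribed.
→ *dovU* is ON in B.

both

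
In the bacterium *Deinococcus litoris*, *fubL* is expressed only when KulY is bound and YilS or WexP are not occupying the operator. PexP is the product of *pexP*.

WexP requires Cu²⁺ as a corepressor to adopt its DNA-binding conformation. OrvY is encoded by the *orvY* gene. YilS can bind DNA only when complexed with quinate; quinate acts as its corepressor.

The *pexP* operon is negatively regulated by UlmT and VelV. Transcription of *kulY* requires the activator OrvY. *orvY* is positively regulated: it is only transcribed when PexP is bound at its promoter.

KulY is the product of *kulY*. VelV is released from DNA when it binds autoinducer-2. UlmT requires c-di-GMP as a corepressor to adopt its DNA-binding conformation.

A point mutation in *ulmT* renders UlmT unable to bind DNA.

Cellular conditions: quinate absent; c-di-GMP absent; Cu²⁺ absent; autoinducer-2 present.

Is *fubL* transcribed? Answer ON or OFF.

ON

UlmT is non-functional in this strain, so it has no effect.
Autoinducer-2 is present, so VelV is inactive.
With no repressor bound, *pexP* is transcribed.
So PexP is produced and active.
No repressor is bound and PexP is active, so *orvY* is transcribed.
So OrvY is produced and active.
No repressor is bound and OrvY is active, so *kulY* is transcribed.
So KulY is produced and active.
Quinate is absent, so YilS is inactive.
Cu²⁺ is absent, so WexP is inactive.
No repressor is bound and KulY is active, so *fubL* is transcribed.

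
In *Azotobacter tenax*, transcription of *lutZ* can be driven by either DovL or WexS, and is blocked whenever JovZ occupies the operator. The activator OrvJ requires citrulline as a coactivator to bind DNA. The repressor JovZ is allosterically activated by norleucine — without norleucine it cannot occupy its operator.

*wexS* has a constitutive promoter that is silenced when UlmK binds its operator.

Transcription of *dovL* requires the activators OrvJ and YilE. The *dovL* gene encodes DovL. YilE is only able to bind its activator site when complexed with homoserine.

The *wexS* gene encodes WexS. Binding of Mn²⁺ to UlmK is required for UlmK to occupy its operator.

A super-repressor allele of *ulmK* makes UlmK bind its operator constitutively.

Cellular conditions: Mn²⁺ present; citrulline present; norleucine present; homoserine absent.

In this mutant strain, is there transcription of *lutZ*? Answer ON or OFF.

OFF

Norleucine is present, so JovZ is active.
Citrulline is present, so OrvJ is active.
Homoserine is absent, so YilE is inactive.
Required activator YilE is absent, so *dovL* is not transcribed.
So DovL is not produced.
UlmK is constitutively active in this strain.
With repressor UlmK bound, *wexS* is not transcribed.
So WexS is not produced.
With repressor JovZ bound, *lutZ* is not transcribed.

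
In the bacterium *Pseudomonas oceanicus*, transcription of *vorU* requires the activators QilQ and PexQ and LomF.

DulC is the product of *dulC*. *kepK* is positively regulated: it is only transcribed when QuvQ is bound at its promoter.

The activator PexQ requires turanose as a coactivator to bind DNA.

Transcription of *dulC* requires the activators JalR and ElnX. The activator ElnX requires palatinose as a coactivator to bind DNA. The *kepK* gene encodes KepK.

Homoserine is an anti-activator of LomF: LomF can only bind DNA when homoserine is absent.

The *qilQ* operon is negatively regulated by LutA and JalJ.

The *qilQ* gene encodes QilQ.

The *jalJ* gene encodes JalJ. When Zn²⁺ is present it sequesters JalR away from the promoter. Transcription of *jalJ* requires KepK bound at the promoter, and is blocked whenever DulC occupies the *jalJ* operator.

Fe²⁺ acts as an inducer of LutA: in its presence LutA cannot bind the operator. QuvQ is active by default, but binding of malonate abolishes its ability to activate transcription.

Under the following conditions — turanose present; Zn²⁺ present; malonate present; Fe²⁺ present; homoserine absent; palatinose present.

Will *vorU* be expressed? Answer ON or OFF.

Fe²⁺ is present, so LutA is inactive.
Malonate is present, so QuvQ is inactive.
Required activator QuvQ is absent, so *kepK* is not transcribed.
So KepK is not produced.
Zn²⁺ is present, so JalR is inactive.
Palatinose is present, so ElnX is active.
Required activator JalR is absent, so *dulC* is not transcribed.
So DulC is not produced.
Required activator KepK is absent, so *jalJ* is not transcribed.
So JalJ is not produced.
With no repressor bound, *qilQ* is transcribed.
So QilQ is produced and active.
Turanose is present, so PexQ is active.
Homoserine is absent, so LomF is active.
No repressor is bound and QilQ and PexQ and LomF are active, so *vorU* is transcribed.

ON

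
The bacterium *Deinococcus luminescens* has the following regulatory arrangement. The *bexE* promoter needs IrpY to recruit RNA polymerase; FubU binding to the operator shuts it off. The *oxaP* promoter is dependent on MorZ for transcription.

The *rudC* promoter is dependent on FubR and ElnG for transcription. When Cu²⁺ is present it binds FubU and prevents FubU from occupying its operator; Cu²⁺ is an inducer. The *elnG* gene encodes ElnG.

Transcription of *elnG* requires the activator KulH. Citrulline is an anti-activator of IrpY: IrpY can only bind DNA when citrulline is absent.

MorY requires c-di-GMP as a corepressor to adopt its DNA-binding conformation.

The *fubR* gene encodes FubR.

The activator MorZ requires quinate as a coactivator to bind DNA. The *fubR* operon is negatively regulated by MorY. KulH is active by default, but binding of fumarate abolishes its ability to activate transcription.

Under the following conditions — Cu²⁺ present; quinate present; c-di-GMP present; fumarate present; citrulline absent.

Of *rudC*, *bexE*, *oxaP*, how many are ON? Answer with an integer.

c-di-GMP is present, so MorY is active.
With repressor MorY bound, *fubR* is not transcribed.
So FubR is not produced.
Fumarate is present, so KulH is inactive.
Required activator KulH is absent, so *elnG* is not transcribed.
So ElnG is not produced.
Required activator FubR is absent, so *rudC* is not transcribed.
→ *rudC* is OFF.
Cu²⁺ is present, so FubU is inactive.
Citrulline is absent, so IrpY is active.
No repressor is bound and IrpY is active, so *bexE* is transcribed.
→ *bexE* is ON.
Quinate is present, so MorZ is active.
No repressor is bound and MorZ is active, so *oxaP* is transcribed.
→ *oxaP* is ON.
2 of the 3 genes are transcribed.

2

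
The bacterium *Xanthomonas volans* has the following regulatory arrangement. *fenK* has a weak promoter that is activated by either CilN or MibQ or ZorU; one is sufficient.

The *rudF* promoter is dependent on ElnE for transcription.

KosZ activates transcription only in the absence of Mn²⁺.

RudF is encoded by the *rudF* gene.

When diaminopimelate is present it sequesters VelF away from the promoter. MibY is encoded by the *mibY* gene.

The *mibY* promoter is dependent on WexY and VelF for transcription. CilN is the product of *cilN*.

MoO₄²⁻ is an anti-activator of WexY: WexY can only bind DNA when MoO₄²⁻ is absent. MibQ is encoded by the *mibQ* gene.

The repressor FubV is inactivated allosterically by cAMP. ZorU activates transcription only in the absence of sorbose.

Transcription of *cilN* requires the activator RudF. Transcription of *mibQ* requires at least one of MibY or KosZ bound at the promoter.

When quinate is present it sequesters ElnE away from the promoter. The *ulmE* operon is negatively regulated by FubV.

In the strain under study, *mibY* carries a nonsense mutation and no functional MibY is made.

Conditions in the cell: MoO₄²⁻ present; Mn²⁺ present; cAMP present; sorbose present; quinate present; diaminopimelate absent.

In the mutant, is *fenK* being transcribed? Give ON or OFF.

OFF

Quinate is present, so ElnE is inactive.
Required activator ElnE is absent, so *rudF* is not transcribed.
So RudF is not produced.
Required activator RudF is absent, so *cilN* is not transcribed.
So CilN is not produced.
MibY is non-functional in this strain, so it has no effect.
Mn²⁺ is present, so KosZ is inactive.
No activator is available at the *mibQ* promoter, so *mibQ* is not transcribed.
So MibQ is not produced.
Sorbose is present, so ZorU is inactive.
No activator is available at the *fenK* promoter, so *fenK* is not transcribed.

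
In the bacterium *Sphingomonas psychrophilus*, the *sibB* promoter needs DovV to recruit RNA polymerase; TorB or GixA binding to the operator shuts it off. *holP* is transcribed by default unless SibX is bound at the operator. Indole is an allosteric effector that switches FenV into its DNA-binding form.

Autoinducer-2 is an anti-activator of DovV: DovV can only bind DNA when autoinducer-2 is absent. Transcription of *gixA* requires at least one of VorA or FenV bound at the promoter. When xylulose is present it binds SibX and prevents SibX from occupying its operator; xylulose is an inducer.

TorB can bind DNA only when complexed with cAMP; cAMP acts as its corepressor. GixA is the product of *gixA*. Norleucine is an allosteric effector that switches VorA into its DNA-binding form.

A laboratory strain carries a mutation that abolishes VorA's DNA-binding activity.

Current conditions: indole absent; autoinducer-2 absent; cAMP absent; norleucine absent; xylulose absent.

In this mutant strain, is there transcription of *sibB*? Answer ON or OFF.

Autoinducer-2 is absent, so DovV is active.
cAMP is absent, so TorB is inactive.
VorA is non-functional in this strain, so it has no effect.
Indole is absent, so FenV is inactive.
No activator is available at the *gixA* promoter, so *gixA* is not transcribed.
So GixA is not produced.
No repressor is bound and DovV is active, so *sibB* is transcribed.

ON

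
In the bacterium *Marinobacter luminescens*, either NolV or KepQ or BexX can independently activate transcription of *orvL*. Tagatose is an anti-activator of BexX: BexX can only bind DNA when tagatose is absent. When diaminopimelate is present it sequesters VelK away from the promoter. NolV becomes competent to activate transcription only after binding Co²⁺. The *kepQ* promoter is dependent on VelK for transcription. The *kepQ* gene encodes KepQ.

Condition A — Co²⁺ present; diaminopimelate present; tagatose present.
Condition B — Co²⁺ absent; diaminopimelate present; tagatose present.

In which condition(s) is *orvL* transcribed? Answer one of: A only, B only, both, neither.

Condition A:
Co²⁺ is present, so NolV is active.
Diaminopimelate is present, so VelK is inactive.
Required activator VelK is absent, so *kepQ* is not transcribed.
So KepQ is not produced.
Tagatose is present, so BexX is inactive.
Activator NolV is present, so *orvL* is transcribed.
→ *orvL* is ON in A.
Condition B:
Co²⁺ is absent, so NolV is inactive.
Diaminopimelate is present, so VelK is inactive.
Required activator VelK is absent, so *kepQ* is not transcribed.
So KepQ is not produced.
Tagatose is present, so BexX is inactive.
No activator is available at the *orvL* promoter, so *orvL* is not transcribed.
→ *orvL* is OFF in B.

A only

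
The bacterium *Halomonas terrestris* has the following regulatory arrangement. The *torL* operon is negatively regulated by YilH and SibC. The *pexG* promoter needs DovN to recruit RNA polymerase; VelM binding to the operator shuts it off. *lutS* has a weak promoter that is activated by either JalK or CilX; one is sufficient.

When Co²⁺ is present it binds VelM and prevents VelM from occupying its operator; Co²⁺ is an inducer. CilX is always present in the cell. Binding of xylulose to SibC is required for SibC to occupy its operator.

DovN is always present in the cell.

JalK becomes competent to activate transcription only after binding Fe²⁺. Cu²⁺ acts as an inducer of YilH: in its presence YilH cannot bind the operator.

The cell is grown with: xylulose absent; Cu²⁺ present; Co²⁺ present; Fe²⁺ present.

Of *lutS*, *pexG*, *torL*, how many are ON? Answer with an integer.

3

Fe²⁺ is present, so JalK is active.
CilX is produced constitutively and is active.
Activator JalK is present, so *lutS* is transcribed.
→ *lutS* is ON.
DovN is produced constitutively and is active.
Co²⁺ is present, so VelM is inactive.
No repressor is bound and DovN is active, so *pexG* is transcribed.
→ *pexG* is ON.
Cu²⁺ is present, so YilH is inactive.
Xylulose is absent, so SibC is inactive.
With no repressor bound, *torL* is transcribed.
→ *torL* is ON.
3 of the 3 genes are transcribed.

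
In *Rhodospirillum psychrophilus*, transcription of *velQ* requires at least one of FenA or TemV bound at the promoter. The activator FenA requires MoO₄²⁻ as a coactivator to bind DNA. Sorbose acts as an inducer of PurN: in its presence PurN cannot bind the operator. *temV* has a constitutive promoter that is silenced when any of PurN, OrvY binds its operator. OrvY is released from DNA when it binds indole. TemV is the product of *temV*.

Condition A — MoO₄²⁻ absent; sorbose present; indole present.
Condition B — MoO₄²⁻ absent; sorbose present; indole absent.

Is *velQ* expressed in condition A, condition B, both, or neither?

Condition A:
MoO₄²⁻ is absent, so FenA is inactive.
Sorbose is present, so PurN is inactive.
Indole is present, so OrvY is inactive.
With no repressor bound, *temV* is transcribed.
So TemV is produced and active.
Activator TemV is present, so *velQ* is transcribed.
→ *velQ* is ON in A.
Condition B:
MoO₄²⁻ is absent, so FenA is inactive.
Sorbose is present, so PurN is inactive.
Indole is absent, so OrvY is active.
With repressor OrvY bound, *temV* is not transcribed.
So TemV is not produced.
No activator is available at the *velQ* promoter, so *velQ* is not transcribed.
→ *velQ* is OFF in B.

A only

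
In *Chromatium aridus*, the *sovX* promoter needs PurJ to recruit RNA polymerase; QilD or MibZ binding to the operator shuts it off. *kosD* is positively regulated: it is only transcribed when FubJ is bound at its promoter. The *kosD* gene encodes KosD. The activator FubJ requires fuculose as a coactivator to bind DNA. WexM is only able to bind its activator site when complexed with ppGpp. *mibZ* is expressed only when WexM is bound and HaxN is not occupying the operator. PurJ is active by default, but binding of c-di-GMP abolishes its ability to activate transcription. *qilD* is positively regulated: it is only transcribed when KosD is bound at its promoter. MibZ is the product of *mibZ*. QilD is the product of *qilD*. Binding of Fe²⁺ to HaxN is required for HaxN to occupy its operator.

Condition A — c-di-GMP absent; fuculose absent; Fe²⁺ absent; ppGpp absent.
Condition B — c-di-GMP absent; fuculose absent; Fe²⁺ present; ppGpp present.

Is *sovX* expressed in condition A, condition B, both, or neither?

both

Condition A:
c-di-GMP is absent, so PurJ is active.
Fuculose is absent, so FubJ is inactive.
Required activator FubJ is absent, so *kosD* is not transcribed.
So KosD is not produced.
Required activator KosD is absent, so *qilD* is not transcribed.
So QilD is not produced.
Fe²⁺ is absent, so HaxN is inactive.
ppGpp is absent, so WexM is inactive.
Required activator WexM is absent, so *mibZ* is not transcribed.
So MibZ is not produced.
No repressor is bound and PurJ is active, so *sovX* is transcribed.
→ *sovX* is ON in A.
Condition B:
c-di-GMP is absent, so PurJ is active.
Fuculose is absent, so FubJ is inactive.
Required activator FubJ is absent, so *kosD* is not transcribed.
So KosD is not produced.
Required activator KosD is absent, so *qilD* is not transcribed.
So QilD is not produced.
Fe²⁺ is present, so HaxN is active.
ppGpp is present, so WexM is active.
With repressor HaxN bound, *mibZ* is not transcribed.
So MibZ is not produced.
No repressor is bound and PurJ is active, so *sovX* is transcribed.
→ *sovX* is ON in B.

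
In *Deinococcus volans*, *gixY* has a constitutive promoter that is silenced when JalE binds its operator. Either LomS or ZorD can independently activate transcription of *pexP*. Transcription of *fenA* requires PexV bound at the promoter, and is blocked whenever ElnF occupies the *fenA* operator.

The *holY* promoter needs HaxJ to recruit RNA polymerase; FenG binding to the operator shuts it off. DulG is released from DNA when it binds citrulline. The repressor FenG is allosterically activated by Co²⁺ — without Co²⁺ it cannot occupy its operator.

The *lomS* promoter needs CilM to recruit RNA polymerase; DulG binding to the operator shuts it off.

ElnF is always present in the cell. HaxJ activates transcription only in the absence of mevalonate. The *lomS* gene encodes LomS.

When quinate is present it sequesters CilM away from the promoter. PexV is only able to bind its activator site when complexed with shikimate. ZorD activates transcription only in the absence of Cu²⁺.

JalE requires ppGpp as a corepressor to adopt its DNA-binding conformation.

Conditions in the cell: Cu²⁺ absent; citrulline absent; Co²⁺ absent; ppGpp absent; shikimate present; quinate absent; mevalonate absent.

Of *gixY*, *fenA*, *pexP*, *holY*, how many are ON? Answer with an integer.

3

ppGpp is absent, so JalE is inactive.
With no repressor bound, *gixY* is transcribed.
→ *gixY* is ON.
ElnF is produced constitutively and is active.
Shikimate is present, so PexV is active.
With repressor ElnF bound, *fenA* is not transcribed.
→ *fenA* is OFF.
Quinate is absent, so CilM is active.
Citrulline is absent, so DulG is active.
With repressor DulG bound, *lomS* is not transcribed.
So LomS is not produced.
Cu²⁺ is absent, so ZorD is active.
Activator ZorD is present, so *pexP* is transcribed.
→ *pexP* is ON.
Mevalonate is absent, so HaxJ is active.
Co²⁺ is absent, so FenG is inactive.
No repressor is bound and HaxJ is active, so *holY* is transcribed.
→ *holY* is ON.
3 of the 4 genes are transcribed.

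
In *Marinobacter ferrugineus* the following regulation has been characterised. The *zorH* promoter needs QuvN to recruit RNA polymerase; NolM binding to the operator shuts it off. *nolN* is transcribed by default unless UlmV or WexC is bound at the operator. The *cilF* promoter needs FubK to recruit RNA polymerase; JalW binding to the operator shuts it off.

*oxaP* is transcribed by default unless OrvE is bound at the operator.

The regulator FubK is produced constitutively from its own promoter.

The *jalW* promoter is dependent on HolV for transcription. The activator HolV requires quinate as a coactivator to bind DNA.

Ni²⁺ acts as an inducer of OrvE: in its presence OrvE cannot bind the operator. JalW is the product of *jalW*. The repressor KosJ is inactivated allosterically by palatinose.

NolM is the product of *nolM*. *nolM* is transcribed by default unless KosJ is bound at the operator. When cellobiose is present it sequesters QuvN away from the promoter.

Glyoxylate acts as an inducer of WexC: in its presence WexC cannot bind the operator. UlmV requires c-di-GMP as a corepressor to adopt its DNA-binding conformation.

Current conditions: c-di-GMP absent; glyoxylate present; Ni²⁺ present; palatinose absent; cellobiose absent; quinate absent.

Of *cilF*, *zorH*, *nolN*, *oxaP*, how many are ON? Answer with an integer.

FubK is produced constitutively and is active.
Quinate is absent, so HolV is inactive.
Required activator HolV is absent, so *jalW* is not transcribed.
So JalW is not produced.
No repressor is bound and FubK is active, so *cilF* is transcribed.
→ *cilF* is ON.
Palatinose is absent, so KosJ is active.
With repressor KosJ bound, *nolM* is not transcribed.
So NolM is not produced.
Cellobiose is absent, so QuvN is active.
No repressor is bound and QuvN is active, so *zorH* is transcribed.
→ *zorH* is ON.
c-di-GMP is absent, so UlmV is inactive.
Glyoxylate is present, so WexC is inactive.
With no repressor bound, *nolN* is transcribed.
→ *nolN* is ON.
Ni²⁺ is present, so OrvE is inactive.
With no repressor bound, *oxaP* is transcribed.
→ *oxaP* is ON.
4 of the 4 genes are transcribed.

4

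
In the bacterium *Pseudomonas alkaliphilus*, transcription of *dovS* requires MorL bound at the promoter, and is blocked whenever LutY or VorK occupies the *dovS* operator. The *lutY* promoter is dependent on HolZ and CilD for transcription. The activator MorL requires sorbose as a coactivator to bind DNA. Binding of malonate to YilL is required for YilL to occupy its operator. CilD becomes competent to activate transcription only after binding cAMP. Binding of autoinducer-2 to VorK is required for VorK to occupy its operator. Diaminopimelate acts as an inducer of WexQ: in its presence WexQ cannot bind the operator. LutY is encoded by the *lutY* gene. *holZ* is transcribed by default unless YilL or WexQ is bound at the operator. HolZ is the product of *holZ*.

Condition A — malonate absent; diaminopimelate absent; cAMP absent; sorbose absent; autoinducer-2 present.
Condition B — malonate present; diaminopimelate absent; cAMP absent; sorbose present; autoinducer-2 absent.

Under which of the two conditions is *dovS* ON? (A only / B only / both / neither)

B only

Condition A:
Malonate is absent, so YilL is inactive.
Diaminopimelate is absent, so WexQ is active.
With repressor WexQ bound, *holZ* is not transcribed.
So HolZ is not produced.
cAMP is absent, so CilD is inactive.
Required activator HolZ is absent, so *lutY* is not transcribed.
So LutY is not produced.
Sorbose is absent, so MorL is inactive.
Autoinducer-2 is present, so VorK is active.
With repressor VorK bound, *dovS* is not transcribed.
→ *dovS* is OFF in A.
Condition B:
Malonate is present, so YilL is active.
Diaminopimelate is absent, so WexQ is active.
With repressor YilL bound, *holZ* is not transcribed.
So HolZ is not produced.
cAMP is absent, so CilD is inactive.
Required activator HolZ is absent, so *lutY* is not transcribed.
So LutY is not produced.
Sorbose is present, so MorL is active.
Autoinducer-2 is absent, so VorK is inactive.
No repressor is bound and MorL is active, so *dovS* is transcribed.
→ *dovS* is ON in B.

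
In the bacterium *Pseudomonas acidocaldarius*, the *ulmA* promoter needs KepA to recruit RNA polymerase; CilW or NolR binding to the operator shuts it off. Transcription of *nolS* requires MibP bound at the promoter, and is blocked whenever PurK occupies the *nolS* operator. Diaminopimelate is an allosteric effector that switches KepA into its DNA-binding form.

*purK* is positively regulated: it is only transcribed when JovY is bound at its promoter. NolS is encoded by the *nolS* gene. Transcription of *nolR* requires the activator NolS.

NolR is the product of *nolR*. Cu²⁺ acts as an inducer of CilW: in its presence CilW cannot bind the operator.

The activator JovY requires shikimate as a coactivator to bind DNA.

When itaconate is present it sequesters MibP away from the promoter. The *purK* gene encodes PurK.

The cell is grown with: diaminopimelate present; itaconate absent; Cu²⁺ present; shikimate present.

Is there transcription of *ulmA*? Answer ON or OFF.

Cu²⁺ is present, so CilW is inactive.
Diaminopimelate is present, so KepA is active.
Itaconate is absent, so MibP is active.
Shikimate is present, so JovY is active.
No repressor is bound and JovY is active, so *purK* is transcribed.
So PurK is produced and active.
With repressor PurK bound, *nolS* is not transcribed.
So NolS is not produced.
Required activator NolS is absent, so *nolR* is not transcribed.
So NolR is not produced.
No repressor is bound and KepA is active, so *ulmA* is transcribed.

ON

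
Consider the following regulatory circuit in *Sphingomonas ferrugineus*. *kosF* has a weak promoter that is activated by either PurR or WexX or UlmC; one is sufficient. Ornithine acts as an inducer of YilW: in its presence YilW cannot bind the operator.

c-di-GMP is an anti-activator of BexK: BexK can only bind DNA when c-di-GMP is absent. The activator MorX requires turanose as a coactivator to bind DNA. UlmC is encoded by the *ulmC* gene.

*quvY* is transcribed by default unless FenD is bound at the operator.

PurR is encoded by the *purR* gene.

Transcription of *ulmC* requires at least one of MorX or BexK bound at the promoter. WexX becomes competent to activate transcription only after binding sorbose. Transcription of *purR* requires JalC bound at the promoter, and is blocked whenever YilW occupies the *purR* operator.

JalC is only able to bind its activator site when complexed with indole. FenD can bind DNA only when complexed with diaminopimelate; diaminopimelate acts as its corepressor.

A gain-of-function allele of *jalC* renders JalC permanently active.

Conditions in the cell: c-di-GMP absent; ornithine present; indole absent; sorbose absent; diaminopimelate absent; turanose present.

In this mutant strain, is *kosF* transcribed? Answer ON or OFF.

JalC is constitutively active in this strain.
Ornithine is present, so YilW is inactive.
No repressor is bound and JalC is active, so *purR* is transcribed.
So PurR is produced and active.
Sorbose is absent, so WexX is inactive.
Turanose is present, so MorX is active.
c-di-GMP is absent, so BexK is active.
Activator MorX is present, so *ulmC* is transcribed.
So UlmC is produced and active.
Activator PurR is present, so *kosF* is transcribed.

ON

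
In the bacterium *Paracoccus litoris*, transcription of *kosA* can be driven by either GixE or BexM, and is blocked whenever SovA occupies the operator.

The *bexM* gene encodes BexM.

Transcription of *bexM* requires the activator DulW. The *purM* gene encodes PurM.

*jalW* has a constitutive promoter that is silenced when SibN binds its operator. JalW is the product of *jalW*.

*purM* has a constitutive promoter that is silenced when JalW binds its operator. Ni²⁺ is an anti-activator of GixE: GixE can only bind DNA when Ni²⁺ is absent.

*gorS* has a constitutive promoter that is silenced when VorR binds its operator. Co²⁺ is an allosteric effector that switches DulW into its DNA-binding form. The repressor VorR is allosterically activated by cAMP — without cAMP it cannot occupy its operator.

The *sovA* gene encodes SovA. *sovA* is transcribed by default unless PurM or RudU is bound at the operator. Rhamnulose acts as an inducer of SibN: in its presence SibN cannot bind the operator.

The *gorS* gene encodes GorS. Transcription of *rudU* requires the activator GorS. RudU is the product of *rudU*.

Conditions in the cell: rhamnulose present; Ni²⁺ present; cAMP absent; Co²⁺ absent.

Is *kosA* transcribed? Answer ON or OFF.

Ni²⁺ is present, so GixE is inactive.
Rhamnulose is present, so SibN is inactive.
With no repressor bound, *jalW* is transcribed.
So JalW is produced and active.
With repressor JalW bound, *purM* is not transcribed.
So PurM is not produced.
cAMP is absent, so VorR is inactive.
With no repressor bound, *gorS* is transcribed.
So GorS is produced and active.
No repressor is bound and GorS is active, so *rudU* is transcribed.
So RudU is produced and active.
With repressor RudU bound, *sovA* is not transcribed.
So SovA is not produced.
Co²⁺ is absent, so DulW is inactive.
Required activator DulW is absent, so *bexM* is not transcribed.
So BexM is not produced.
No activator is available at the *kosA* promoter, so *kosA* is not transcribed.

OFF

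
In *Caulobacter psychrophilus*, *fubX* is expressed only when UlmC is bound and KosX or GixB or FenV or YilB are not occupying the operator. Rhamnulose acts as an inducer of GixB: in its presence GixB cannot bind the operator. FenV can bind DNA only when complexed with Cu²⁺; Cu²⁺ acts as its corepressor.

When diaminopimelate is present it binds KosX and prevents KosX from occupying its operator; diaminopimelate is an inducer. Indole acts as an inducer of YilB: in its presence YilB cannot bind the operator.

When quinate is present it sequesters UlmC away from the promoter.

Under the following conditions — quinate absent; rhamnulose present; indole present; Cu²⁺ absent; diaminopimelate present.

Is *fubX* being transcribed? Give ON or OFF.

Quinate is absent, so UlmC is active.
Diaminopimelate is present, so KosX is inactive.
Rhamnulose is present, so GixB is inactive.
Cu²⁺ is absent, so FenV is inactive.
Indole is present, so YilB is inactive.
No repressor is bound and UlmC is active, so *fubX* is transcribed.

ON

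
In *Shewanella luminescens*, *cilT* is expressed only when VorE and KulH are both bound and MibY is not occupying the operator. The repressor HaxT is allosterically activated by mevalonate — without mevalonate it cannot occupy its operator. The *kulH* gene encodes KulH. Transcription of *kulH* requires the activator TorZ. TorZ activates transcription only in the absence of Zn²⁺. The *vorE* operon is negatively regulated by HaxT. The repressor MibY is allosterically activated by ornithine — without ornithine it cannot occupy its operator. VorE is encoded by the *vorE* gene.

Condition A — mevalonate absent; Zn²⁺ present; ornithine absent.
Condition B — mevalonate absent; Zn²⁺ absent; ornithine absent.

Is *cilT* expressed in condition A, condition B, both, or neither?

B only

Condition A:
Mevalonate is absent, so HaxT is inactive.
With no repressor bound, *vorE* is transcribed.
So VorE is produced and active.
Zn²⁺ is present, so TorZ is inactive.
Required activator TorZ is absent, so *kulH* is not transcribed.
So KulH is not produced.
Ornithine is absent, so MibY is inactive.
Required activator KulH is absent, so *cilT* is not transcribed.
→ *cilT* is OFF in A.
Condition B:
Mevalonate is absent, so HaxT is inactive.
With no repressor bound, *vorE* is transcribed.
So VorE is produced and active.
Zn²⁺ is absent, so TorZ is active.
No repressor is bound and TorZ is active, so *kulH* is transcribed.
So KulH is produced and active.
Ornithine is absent, so MibY is inactive.
No repressor is bound and VorE and KulH are active, so *cilT* is transcribed.
→ *cilT* is ON in B.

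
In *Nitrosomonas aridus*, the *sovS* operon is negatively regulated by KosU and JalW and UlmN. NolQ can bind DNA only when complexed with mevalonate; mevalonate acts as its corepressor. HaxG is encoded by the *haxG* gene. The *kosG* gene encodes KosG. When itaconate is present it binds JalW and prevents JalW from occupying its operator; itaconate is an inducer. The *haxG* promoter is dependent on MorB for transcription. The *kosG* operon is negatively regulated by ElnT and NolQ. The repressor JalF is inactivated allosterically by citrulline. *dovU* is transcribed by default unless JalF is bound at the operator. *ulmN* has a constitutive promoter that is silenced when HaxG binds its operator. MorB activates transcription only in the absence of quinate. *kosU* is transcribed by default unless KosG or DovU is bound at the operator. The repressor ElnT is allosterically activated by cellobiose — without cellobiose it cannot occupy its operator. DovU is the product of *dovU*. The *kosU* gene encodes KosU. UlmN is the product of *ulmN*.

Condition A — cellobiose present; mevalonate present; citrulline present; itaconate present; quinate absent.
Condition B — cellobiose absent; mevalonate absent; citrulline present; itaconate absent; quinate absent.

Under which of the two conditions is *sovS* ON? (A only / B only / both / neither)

Condition A:
Cellobiose is present, so ElnT is active.
Mevalonate is present, so NolQ is active.
With repressor ElnT bound, *kosG* is not transcribed.
So KosG is not produced.
Citrulline is present, so JalF is inactive.
With no repressor bound, *dovU* is transcribed.
So DovU is produced and active.
With repressor DovU bound, *kosU* is not transcribed.
So KosU is not produced.
Itaconate is present, so JalW is inactive.
Quinate is absent, so MorB is active.
No repressor is bound and MorB is active, so *haxG* is transcribed.
So HaxG is produced and active.
With repressor HaxG bound, *ulmN* is not transcribed.
So UlmN is not produced.
With no repressor bound, *sovS* is transcribed.
→ *sovS* is ON in A.
Condition B:
Cellobiose is absent, so ElnT is inactive.
Mevalonate is absent, so NolQ is inactive.
With no repressor bound, *kosG* is transcribed.
So KosG is produced and active.
Citrulline is present, so JalF is inactive.
With no repressor bound, *dovU* is transcribed.
So DovU is produced and active.
With repressor KosG bound, *kosU* is not transcribed.
So KosU is not produced.
Itaconate is absent, so JalW is active.
Quinate is absent, so MorB is active.
No repressor is bound and MorB is active, so *haxG* is transcribed.
So HaxG is produced and active.
With repressor HaxG bound, *ulmN* is not transcribed.
So UlmN is not produced.
With repressor JalW bound, *sovS* is not transcribed.
→ *sovS* is OFF in B.

A only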